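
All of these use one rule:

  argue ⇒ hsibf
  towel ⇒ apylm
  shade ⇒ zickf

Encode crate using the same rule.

jscaf

It's a Vigenère-style cipher with numeric key [7,1,2]: position i shifts by key[i mod 3].
Applying it to crate: c+7=j, r+1=s, a+2=c, t+7=a, e+1=f.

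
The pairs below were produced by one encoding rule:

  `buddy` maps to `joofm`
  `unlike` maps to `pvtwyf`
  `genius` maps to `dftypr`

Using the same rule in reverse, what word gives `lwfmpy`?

The output letters match the input read backwards, each shifted +11: buddy reversed is yddub. Two steps: reverse the string, then apply a Caesar shift of +11.
Reversing it on lwfmpy: shift back: l−11=a, w−11=l, f−11=u, m−11=b, p−11=e, y−11=n → aluben; then reverse → nebula.

nebula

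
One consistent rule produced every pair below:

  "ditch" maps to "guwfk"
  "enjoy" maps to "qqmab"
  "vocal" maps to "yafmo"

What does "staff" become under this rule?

vwmii

The shift depends on letter class: consonant d→g is +3, but vowel i→u is +12. The rule splits by letter class: vowels +12, consonants +3.
For staff: s(cons)+3=v, t(cons)+3=w, a(vowel)+12=m, f(cons)+3=i, f(cons)+3=i.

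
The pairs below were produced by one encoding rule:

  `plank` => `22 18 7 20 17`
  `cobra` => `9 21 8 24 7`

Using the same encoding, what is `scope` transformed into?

p is letter #16 and maps to 22: an offset of 6. Letters become their 1-based position plus 6 (so a→7, b→8, …).
Applying it to scope: s=19→25, c=3→9, o=15→21, p=16→22, e=5→11.

25 9 21 22 11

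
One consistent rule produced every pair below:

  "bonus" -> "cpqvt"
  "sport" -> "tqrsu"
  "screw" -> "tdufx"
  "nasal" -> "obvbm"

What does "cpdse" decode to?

board

Shifts by position in bonus: pos 0: b→c (+1), pos 1: o→p (+1), pos 2: n→q (+3), pos 3: u→v (+1), pos 4: s→t (+1) — repeating every 3. It's a Vigenère-style cipher with numeric key [1,1,3]: position i shifts by key[i mod 3].
Decoding cpdse: c−1=b, p−1=o, d−3=a, s−1=r, e−1=d.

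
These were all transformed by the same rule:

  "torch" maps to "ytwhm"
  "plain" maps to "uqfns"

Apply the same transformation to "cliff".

hqnkk

It's a constant shift of +5 (ROT5).
For cliff: c+5=h, l+5=q, i+5=n, f+5=k, f+5=k.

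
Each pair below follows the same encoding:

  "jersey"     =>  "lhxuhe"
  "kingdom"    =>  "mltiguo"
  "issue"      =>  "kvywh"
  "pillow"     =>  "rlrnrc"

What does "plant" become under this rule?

rogpw

Shifts by position in jersey: pos 0: j→l (+2), pos 1: e→h (+3), pos 2: r→x (+6), pos 3: s→u (+2), pos 4: e→h (+3), pos 5: y→e (+6) — repeating every 3. A repeating key of period 3 is used — shifts +2, +3, +6 over and over.
On plant: p+2=r, l+3=o, a+6=g, n+2=p, t+3=w.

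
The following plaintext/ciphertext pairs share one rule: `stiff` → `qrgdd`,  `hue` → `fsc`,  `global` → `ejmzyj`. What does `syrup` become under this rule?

qwpsn

Compare letters: s→q is +24, t→r is +24, i→g is +24 — a constant shift. This is a Caesar cipher with shift 24.
Applying it to syrup: s+24=q, y+24=w, r+24=p, u+24=s, p+24=n.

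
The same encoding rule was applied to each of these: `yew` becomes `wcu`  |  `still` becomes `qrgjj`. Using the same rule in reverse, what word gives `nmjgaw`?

Compare letters: y→w is +24, e→c is +24, w→u is +24 — a constant shift. It's a constant shift of +24 (ROT24).
Reversing it on nmjgaw: n−24=p, m−24=o, j−24=l, g−24=i, a−24=c, w−24=y.

policy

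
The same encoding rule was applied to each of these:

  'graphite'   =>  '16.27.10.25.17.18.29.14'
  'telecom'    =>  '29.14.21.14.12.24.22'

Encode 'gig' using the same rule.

Letters become their 1-based position plus 9 (so a→10, b→11, …).
For gig: g=7→16, i=9→18, g=7→16.

16.18.16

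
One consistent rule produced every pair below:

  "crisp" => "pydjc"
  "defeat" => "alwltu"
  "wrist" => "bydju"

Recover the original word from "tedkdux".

ability

Each letter's alphabet position (a=0..z=25) is mapped through 11·x+19 mod 26 — an affine cipher.
Undoing it on tedkdux: t(19)→19·(19−19)≡0=a; e(4)→19·(4−19)≡1=b; d(3)→19·(3−19)≡8=i; k(10)→19·(10−19)≡11=l; d(3)→19·(3−19)≡8=i; u(20)→19·(20−19)≡19=t; x(23)→19·(23−19)≡24=y (all mod 26).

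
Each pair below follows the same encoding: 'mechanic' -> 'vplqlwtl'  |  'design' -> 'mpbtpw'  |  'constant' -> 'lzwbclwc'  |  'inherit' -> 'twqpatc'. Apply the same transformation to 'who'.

fqz

The shift depends on letter class: consonant m→v is +9, but vowel e→p is +11. The rule splits by letter class: vowels +11, consonants +9.
For who: w(cons)+9=f, h(cons)+9=q, o(vowel)+11=z.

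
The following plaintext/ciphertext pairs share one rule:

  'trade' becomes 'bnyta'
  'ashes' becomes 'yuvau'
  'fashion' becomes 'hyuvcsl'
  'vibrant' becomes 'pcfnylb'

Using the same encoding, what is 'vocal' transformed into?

psmyx

t(19)→b(1) and r(17)→n(13) fit y≡7x+24 (mod 26); the inverse of 7 mod 26 is 15. Each letter's alphabet position (a=0..z=25) is mapped through 7·x+24 mod 26 — an affine cipher.
On vocal: v(21)→7·21+24≡15=p; o(14)→7·14+24≡18=s; c(2)→7·2+24≡12=m; a(0)→7·0+24≡24=y; l(11)→7·11+24≡23=x (all mod 26).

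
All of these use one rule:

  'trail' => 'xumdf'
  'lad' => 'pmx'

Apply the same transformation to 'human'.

zmygt

The output letters match the input read backwards, each shifted +12: trail reversed is liart. Two steps: reverse the string, then apply a Caesar shift of +12.
Applying it to human: reverse → namuh; then shift: n+12=z, a+12=m, m+12=y, u+12=g, h+12=t.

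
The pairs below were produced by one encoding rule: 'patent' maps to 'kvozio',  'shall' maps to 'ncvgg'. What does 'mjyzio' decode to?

rodent

Each letter is shifted forward by 21 in the alphabet (a Caesar shift of +21).
Undoing it on mjyzio: m−21=r, j−21=o, y−21=d, z−21=e, i−21=n, o−21=t.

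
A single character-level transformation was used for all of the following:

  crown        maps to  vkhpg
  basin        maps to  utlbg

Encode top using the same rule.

Every letter moves 19 places later in the alphabet, wrapping around z→a.
For top: t+19=m, o+19=h, p+19=i.

mhi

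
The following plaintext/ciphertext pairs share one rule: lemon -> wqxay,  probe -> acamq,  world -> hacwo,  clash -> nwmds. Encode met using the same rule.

The shift depends on letter class: consonant l→w is +11, but vowel e→q is +12. Two shifts are in play — +12 for a/e/i/o/u, +11 for every other letter.
On met: m(cons)+11=x, e(vowel)+12=q, t(cons)+11=e.

xqe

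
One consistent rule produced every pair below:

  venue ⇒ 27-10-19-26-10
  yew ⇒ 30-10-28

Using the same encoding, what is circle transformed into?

v is letter #22 and maps to 27: an offset of 5. The number is (letter's place in the alphabet, a=1) + 5.
On circle: c=3→8, i=9→14, r=18→23, c=3→8, l=12→17, e=5→10.

8-14-23-8-17-10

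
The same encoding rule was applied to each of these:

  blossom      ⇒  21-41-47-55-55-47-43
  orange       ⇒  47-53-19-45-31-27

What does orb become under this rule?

b(#2)→21 and l(#12)→41: differences scale by 2, so n = 2·pos + 17. The formula is n = 2×(alphabet index, a=1) + 17.
For orb: o=15→47, r=18→53, b=2→21.

47-53-21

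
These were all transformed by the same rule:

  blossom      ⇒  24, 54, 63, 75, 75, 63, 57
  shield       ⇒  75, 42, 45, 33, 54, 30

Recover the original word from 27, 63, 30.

cod

b(#2)→24 and l(#12)→54: differences scale by 3, so n = 3·pos + 18. With a=1..z=26, the number is 3·pos + 18.
Undoing it on 27, 63, 30: 27→(27−18)÷3=3=c, 63→(63−18)÷3=15=o, 30→(30−18)÷3=4=d.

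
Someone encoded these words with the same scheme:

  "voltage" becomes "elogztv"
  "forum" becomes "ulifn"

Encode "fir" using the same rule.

Each pair mirrors across the alphabet (v↔e, o↔l, l↔o): positions sum to 25. Each letter is replaced by its mirror in the alphabet: a↔z, b↔y, c↔x, and so on (the Atbash cipher).
On fir: f↔u, i↔r, r↔i.

uri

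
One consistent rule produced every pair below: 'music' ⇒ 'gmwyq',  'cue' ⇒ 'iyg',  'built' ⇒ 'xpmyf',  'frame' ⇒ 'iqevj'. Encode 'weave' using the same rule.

The output letters match the input read backwards, each shifted +4: music reversed is cisum. Read the word backwards and shift each letter +4.
On weave: reverse → evaew; then shift: e+4=i, v+4=z, a+4=e, e+4=i, w+4=a.

izeia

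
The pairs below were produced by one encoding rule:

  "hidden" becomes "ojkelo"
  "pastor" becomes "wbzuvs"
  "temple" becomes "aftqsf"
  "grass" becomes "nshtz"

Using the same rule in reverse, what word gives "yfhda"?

react

Shifts by position in hidden: pos 0: h→o (+7), pos 1: i→j (+1), pos 2: d→k (+7), pos 3: d→e (+1) — repeating every 2. It's a Vigenère-style cipher with numeric key [7,1]: position i shifts by key[i mod 2].
Decoding yfhda: y−7=r, f−1=e, h−7=a, d−1=c, a−7=t.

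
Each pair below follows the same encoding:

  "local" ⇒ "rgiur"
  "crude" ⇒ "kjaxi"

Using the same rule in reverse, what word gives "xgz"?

The output letters match the input read backwards, each shifted +6: local reversed is lacol. The word is reversed, then every letter is shifted forward by 6.
Reversing it on xgz: shift back: x−6=r, g−6=a, z−6=t → rat; then reverse → tar.

tar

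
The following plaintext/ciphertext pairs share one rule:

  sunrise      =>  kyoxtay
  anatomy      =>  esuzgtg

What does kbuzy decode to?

The output letters match the input read backwards, each shifted +6: sunrise reversed is esirnus. The word is reversed, then every letter is shifted forward by 6.
Reversing it on kbuzy: shift back: k−6=e, b−6=v, u−6=o, z−6=t, y−6=s → evots; then reverse → stove.

stove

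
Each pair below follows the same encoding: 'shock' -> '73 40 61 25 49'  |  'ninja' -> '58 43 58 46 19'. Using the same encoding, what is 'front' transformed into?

34 70 61 58 76

s(#19)→73 and h(#8)→40: differences scale by 3, so n = 3·pos + 16. The formula is n = 3×(alphabet index, a=1) + 16.
For front: f=6→34, r=18→70, o=15→61, n=14→58, t=20→76.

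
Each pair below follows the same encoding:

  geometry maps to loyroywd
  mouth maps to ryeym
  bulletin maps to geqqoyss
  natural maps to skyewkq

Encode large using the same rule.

qkwlo

The shift depends on letter class: consonant g→l is +5, but vowel e→o is +10. The rule splits by letter class: vowels +10, consonants +5.
For large: l(cons)+5=q, a(vowel)+10=k, r(cons)+5=w, g(cons)+5=l, e(vowel)+10=o.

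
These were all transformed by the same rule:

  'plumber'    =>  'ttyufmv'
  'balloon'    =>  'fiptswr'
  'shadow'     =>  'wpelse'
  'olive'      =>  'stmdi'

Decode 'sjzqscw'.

obvious

The shifts repeat in a cycle of length 2: positions 0,1,… shift by +4, +8, then the pattern repeats.
Reversing it on sjzqscw: s−4=o, j−8=b, z−4=v, q−8=i, s−4=o, c−8=u, w−4=s.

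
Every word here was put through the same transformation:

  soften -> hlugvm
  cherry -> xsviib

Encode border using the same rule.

Each pair mirrors across the alphabet (s↔h, o↔l, f↔u): positions sum to 25. Each letter is replaced by its mirror in the alphabet: a↔z, b↔y, c↔x, and so on (the Atbash cipher).
For border: b↔y, o↔l, r↔i, d↔w, e↔v, r↔i.

yliwvi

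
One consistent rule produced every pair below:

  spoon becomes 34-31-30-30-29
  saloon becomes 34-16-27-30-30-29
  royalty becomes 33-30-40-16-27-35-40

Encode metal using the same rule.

28-20-35-16-27

The number is (letter's place in the alphabet, a=1) + 15.
Applying it to metal: m=13→28, e=5→20, t=20→35, a=1→16, l=12→27.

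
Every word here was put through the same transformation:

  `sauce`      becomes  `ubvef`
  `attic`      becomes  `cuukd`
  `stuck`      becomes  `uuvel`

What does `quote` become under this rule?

svpvf

It's a Vigenère-style cipher with numeric key [2,1,1]: position i shifts by key[i mod 3].
On quote: q+2=s, u+1=v, o+1=p, t+2=v, e+1=f.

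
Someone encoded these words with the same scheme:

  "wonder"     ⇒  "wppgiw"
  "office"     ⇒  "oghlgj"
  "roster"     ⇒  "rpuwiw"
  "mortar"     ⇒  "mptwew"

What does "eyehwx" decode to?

In wonder: w→w is +0, o→p is +1, n→p is +2, d→g is +3 — the shift increases by 1 each position. Each letter shifts forward by its position index (0, 1, 2, …) — the shift grows by one for each successive letter.
Undoing it on eyehwx: e−0=e, y−1=x, e−2=c, h−3=e, w−4=s, x−5=s.

excess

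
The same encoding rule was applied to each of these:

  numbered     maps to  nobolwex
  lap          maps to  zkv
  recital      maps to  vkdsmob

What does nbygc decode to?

sword

The output letters match the input read backwards, each shifted +10: numbered reversed is derebmun. The word is reversed, then every letter is shifted forward by 10.
Reversing it on nbygc: shift back: n−10=d, b−10=r, y−10=o, g−10=w, c−10=s → drows; then reverse → sword.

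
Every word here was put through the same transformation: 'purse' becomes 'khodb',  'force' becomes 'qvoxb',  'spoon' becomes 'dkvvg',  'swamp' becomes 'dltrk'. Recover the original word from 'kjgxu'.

pinch

p(15)→k(10) and u(20)→h(7) fit y≡15x+19 (mod 26); the inverse of 15 mod 26 is 7. Each letter's alphabet position (a=0..z=25) is mapped through 15·x+19 mod 26 — an affine cipher.
Decoding kjgxu: k(10)→7·(10−19)≡15=p; j(9)→7·(9−19)≡8=i; g(6)→7·(6−19)≡13=n; x(23)→7·(23−19)≡2=c; u(20)→7·(20−19)≡7=h (all mod 26).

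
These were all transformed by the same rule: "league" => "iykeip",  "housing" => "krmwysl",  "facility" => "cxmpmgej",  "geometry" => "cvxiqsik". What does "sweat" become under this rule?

The word is reversed, then every letter is shifted forward by 4.
On sweat: reverse → taews; then shift: t+4=x, a+4=e, e+4=i, w+4=a, s+4=w.

xeiaw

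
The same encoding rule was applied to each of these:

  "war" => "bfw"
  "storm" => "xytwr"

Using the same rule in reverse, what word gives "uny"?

pit

Compare letters: w→b is +5, a→f is +5, r→w is +5 — a constant shift. Every letter moves 5 places later in the alphabet, wrapping around z→a.
Undoing it on uny: u−5=p, n−5=i, y−5=t.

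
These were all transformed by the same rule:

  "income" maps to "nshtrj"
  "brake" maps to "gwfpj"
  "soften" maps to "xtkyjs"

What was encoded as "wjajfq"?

reveal

It's a constant shift of +5 (ROT5).
Reversing it on wjajfq: w−5=r, j−5=e, a−5=v, j−5=e, f−5=a, q−5=l.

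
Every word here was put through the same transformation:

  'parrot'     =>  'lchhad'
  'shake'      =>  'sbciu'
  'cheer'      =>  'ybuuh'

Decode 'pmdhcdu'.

nitrate

Treating letters as 0–25, the rule is x ↦ 11x + 2 (mod 26).
Decoding pmdhcdu: p(15)→19·(15−2)≡13=n; m(12)→19·(12−2)≡8=i; d(3)→19·(3−2)≡19=t; h(7)→19·(7−2)≡17=r; c(2)→19·(2−2)≡0=a; d(3)→19·(3−2)≡19=t; u(20)→19·(20−2)≡4=e (all mod 26).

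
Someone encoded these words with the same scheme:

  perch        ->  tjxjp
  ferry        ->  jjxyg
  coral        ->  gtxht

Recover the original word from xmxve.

In perch: p→t is +4, e→j is +5, r→x is +6, c→j is +7 — the shift increases by 1 each position. The shift increases by 1 at each position, starting from +4: 4, 5, 6, ….
Decoding xmxve: x−4=t, m−5=h, x−6=r, v−7=o, e−8=w.

throw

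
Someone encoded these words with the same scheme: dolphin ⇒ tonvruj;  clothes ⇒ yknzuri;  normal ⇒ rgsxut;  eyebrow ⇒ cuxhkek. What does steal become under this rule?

Read the word backwards and shift each letter +6.
On steal: reverse → laets; then shift: l+6=r, a+6=g, e+6=k, t+6=z, s+6=y.

rgkzy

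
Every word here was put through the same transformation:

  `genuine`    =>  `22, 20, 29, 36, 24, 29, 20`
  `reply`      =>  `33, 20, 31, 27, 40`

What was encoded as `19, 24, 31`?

dip

Letters become their 1-based position plus 15 (so a→16, b→17, …).
Undoing it on 19, 24, 31: 19→(19−15)÷1=4=d, 24→(24−15)÷1=9=i, 31→(31−15)÷1=16=p.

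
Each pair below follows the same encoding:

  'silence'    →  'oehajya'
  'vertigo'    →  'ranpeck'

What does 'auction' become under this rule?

Every letter moves 22 places later in the alphabet, wrapping around z→a.
On auction: a+22=w, u+22=q, c+22=y, t+22=p, i+22=e, o+22=k, n+22=j.

wqypekj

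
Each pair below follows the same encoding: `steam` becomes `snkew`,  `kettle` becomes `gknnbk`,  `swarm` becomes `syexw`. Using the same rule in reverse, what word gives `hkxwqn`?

permit

s(18)→s(18) and t(19)→n(13) fit y≡21x+4 (mod 26); the inverse of 21 mod 26 is 5. This is an affine cipher: with a=0,…,z=25, each position x becomes (21x+4) mod 26.
Reversing it on hkxwqn: h(7)→5·(7−4)≡15=p; k(10)→5·(10−4)≡4=e; x(23)→5·(23−4)≡17=r; w(22)→5·(22−4)≡12=m; q(16)→5·(16−4)≡8=i; n(13)→5·(13−4)≡19=t (all mod 26).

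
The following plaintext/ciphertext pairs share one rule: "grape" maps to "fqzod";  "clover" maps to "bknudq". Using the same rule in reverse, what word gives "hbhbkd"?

Compare letters: g→f is +25, r→q is +25, a→z is +25 — a constant shift. It's a constant shift of +25 (ROT25).
Reversing it on hbhbkd: h−25=i, b−25=c, h−25=i, b−25=c, k−25=l, d−25=e.

icicle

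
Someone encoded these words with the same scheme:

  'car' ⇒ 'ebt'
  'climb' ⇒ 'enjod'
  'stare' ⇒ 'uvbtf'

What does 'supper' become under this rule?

uvrrft

The shift depends on letter class: consonant c→e is +2, but vowel a→b is +1. The rule splits by letter class: vowels +1, consonants +2.
On supper: s(cons)+2=u, u(vowel)+1=v, p(cons)+2=r, p(cons)+2=r, e(vowel)+1=f, r(cons)+2=t.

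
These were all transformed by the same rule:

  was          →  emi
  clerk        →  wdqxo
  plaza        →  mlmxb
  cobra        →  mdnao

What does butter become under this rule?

The output letters match the input read backwards, each shifted +12: was reversed is saw. Two steps: reverse the string, then apply a Caesar shift of +12.
Applying it to butter: reverse → rettub; then shift: r+12=d, e+12=q, t+12=f, t+12=f, u+12=g, b+12=n.

dqffgn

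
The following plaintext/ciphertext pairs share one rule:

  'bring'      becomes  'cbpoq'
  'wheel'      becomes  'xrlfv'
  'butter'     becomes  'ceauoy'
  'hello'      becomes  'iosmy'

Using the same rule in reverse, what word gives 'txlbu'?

sneak

Shifts by position in bring: pos 0: b→c (+1), pos 1: r→b (+10), pos 2: i→p (+7), pos 3: n→o (+1), pos 4: g→q (+10) — repeating every 3. The shifts repeat in a cycle of length 3: positions 0,1,… shift by +1, +10, +7, then the pattern repeats.
Decoding txlbu: t−1=s, x−10=n, l−7=e, b−1=a, u−10=k.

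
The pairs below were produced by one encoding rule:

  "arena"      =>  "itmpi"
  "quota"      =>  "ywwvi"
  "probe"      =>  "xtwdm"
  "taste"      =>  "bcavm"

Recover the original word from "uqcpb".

mount

Shifts by position in arena: pos 0: a→i (+8), pos 1: r→t (+2), pos 2: e→m (+8), pos 3: n→p (+2) — repeating every 2. A repeating key of period 2 is used — shifts +8, +2 over and over.
Decoding uqcpb: u−8=m, q−2=o, c−8=u, p−2=n, b−8=t.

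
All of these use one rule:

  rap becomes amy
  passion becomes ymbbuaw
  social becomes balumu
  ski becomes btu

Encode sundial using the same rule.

The shift depends on letter class: consonant r→a is +9, but vowel a→m is +12. Vowels shift forward by 12 and consonants shift forward by 9.
On sundial: s(cons)+9=b, u(vowel)+12=g, n(cons)+9=w, d(cons)+9=m, i(vowel)+12=u, a(vowel)+12=m, l(cons)+9=u.

bgwmumu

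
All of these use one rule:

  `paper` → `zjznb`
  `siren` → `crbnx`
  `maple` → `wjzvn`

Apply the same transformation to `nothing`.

xxdrrxq

The rule splits by letter class: vowels +9, consonants +10.
On nothing: n(cons)+10=x, o(vowel)+9=x, t(cons)+10=d, h(cons)+10=r, i(vowel)+9=r, n(cons)+10=x, g(cons)+10=q.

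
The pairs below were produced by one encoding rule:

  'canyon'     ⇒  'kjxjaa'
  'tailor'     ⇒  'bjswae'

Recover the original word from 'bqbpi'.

threw

In canyon: c→k is +8, a→j is +9, n→x is +10, y→j is +11 — the shift increases by 1 each position. Letter i (0-indexed) is shifted by i+8, so successive shifts are 8, 9, 10, ….
Reversing it on bqbpi: b−8=t, q−9=h, b−10=r, p−11=e, i−12=w.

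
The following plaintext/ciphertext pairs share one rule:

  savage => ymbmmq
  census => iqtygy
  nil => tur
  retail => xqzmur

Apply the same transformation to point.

vautz

The rule splits by letter class: vowels +12, consonants +6.
On point: p(cons)+6=v, o(vowel)+12=a, i(vowel)+12=u, n(cons)+6=t, t(cons)+6=z.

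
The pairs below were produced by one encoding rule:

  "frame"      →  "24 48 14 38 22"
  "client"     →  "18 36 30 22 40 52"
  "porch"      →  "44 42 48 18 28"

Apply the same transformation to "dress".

20 48 22 50 50

With a=1..z=26, the number is 2·pos + 12.
On dress: d=4→20, r=18→48, e=5→22, s=19→50, s=19→50.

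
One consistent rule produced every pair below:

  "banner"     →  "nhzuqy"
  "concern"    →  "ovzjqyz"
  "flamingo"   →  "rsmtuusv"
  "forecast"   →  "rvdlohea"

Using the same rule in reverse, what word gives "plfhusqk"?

Shifts by position in banner: pos 0: b→n (+12), pos 1: a→h (+7), pos 2: n→z (+12), pos 3: n→u (+7) — repeating every 2. A repeating key of period 2 is used — shifts +12, +7 over and over.
Reversing it on plfhusqk: p−12=d, l−7=e, f−12=t, h−7=a, u−12=i, s−7=l, q−12=e, k−7=d.

detailed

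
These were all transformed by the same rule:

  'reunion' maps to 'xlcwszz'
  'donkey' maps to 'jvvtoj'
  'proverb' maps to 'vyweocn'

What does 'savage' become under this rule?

yhdjqp

Letter i (0-indexed) is shifted by i+6, so successive shifts are 6, 7, 8, ….
Applying it to savage: s+6=y, a+7=h, v+8=d, a+9=j, g+10=q, e+11=p.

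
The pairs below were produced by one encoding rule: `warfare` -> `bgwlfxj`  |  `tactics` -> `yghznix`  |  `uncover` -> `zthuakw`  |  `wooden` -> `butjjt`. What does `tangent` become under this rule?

ygsmjty

Shifts by position in warfare: pos 0: w→b (+5), pos 1: a→g (+6), pos 2: r→w (+5), pos 3: f→l (+6) — repeating every 2. The shifts repeat in a cycle of length 2: positions 0,1,… shift by +5, +6, then the pattern repeats.
For tangent: t+5=y, a+6=g, n+5=s, g+6=m, e+5=j, n+6=t, t+5=y.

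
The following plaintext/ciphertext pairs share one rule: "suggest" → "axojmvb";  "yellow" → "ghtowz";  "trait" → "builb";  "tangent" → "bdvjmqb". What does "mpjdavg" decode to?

embassy

A repeating key of period 2 is used — shifts +8, +3 over and over.
Decoding mpjdavg: m−8=e, p−3=m, j−8=b, d−3=a, a−8=s, v−3=s, g−8=y.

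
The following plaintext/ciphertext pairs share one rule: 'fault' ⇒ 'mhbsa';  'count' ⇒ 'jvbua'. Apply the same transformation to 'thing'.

aopun

Each letter is shifted forward by 7 in the alphabet (a Caesar shift of +7).
On thing: t+7=a, h+7=o, i+7=p, n+7=u, g+7=n.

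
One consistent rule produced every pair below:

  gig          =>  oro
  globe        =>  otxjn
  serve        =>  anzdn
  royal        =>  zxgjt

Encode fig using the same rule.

nro

The shift depends on letter class: consonant g→o is +8, but vowel i→r is +9. The rule splits by letter class: vowels +9, consonants +8.
Applying it to fig: f(cons)+8=n, i(vowel)+9=r, g(cons)+8=o.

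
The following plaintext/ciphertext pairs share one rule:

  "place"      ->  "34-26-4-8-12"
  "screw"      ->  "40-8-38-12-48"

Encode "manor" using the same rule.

p(#16)→34 and l(#12)→26: differences scale by 2, so n = 2·pos + 2. With a=1..z=26, the number is 2·pos + 2.
On manor: m=13→28, a=1→4, n=14→30, o=15→32, r=18→38.

28-4-30-32-38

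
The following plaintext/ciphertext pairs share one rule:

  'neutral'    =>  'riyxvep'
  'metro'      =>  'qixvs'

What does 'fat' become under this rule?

jex

Compare letters: n→r is +4, e→i is +4, u→y is +4 — a constant shift. This is a Caesar cipher with shift 4.
For fat: f+4=j, a+4=e, t+4=x.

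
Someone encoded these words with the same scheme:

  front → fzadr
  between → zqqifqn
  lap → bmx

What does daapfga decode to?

outdoor

Two steps: reverse the string, then apply a Caesar shift of +12.
Undoing it on daapfga: shift back: d−12=r, a−12=o, a−12=o, p−12=d, f−12=t, g−12=u, a−12=o → roodtuo; then reverse → outdoor.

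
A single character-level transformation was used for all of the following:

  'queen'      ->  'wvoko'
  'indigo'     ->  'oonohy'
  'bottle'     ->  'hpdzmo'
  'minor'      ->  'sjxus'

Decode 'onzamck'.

impulse

Shifts by position in queen: pos 0: q→w (+6), pos 1: u→v (+1), pos 2: e→o (+10), pos 3: e→k (+6), pos 4: n→o (+1) — repeating every 3. It's a Vigenère-style cipher with numeric key [6,1,10]: position i shifts by key[i mod 3].
Reversing it on onzamck: o−6=i, n−1=m, z−10=p, a−6=u, m−1=l, c−10=s, k−6=e.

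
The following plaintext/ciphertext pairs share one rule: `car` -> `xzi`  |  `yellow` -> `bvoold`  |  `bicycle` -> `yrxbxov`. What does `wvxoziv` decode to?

declare

Each pair mirrors across the alphabet (c↔x, a↔z, r↔i): positions sum to 25. Letters are reflected about the middle of the alphabet (position → 25−position): Atbash.
Undoing it on wvxoziv: w↔d, v↔e, x↔c, o↔l, z↔a, i↔r, v↔e.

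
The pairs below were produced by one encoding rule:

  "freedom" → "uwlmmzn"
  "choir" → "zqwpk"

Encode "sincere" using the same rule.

The output letters match the input read backwards, each shifted +8: freedom reversed is modeerf. Two steps: reverse the string, then apply a Caesar shift of +8.
For sincere: reverse → erecnis; then shift: e+8=m, r+8=z, e+8=m, c+8=k, n+8=v, i+8=q, s+8=a.

mzmkvqa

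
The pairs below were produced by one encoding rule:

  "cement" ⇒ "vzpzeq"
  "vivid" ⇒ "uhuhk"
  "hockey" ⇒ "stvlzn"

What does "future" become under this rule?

c(2)→v(21) and e(4)→z(25) fit y≡15x+17 (mod 26); the inverse of 15 mod 26 is 7. Each letter's alphabet position (a=0..z=25) is mapped through 15·x+17 mod 26 — an affine cipher.
Applying it to future: f(5)→15·5+17≡14=o; u(20)→15·20+17≡5=f; t(19)→15·19+17≡16=q; u(20)→15·20+17≡5=f; r(17)→15·17+17≡12=m; e(4)→15·4+17≡25=z (all mod 26).

ofqfmz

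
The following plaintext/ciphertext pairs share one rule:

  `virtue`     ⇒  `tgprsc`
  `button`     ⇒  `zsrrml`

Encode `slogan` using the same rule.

Compare letters: v→t is +24, i→g is +24, r→p is +24 — a constant shift. Each letter is shifted forward by 24 in the alphabet (a Caesar shift of +24).
On slogan: s+24=q, l+24=j, o+24=m, g+24=e, a+24=y, n+24=l.

qjmeyl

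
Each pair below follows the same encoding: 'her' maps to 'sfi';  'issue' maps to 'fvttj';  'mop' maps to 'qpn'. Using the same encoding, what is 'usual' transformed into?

mbvtv

The output letters match the input read backwards, each shifted +1: her reversed is reh. The word is reversed, then every letter is shifted forward by 1.
For usual: reverse → lausu; then shift: l+1=m, a+1=b, u+1=v, s+1=t, u+1=v.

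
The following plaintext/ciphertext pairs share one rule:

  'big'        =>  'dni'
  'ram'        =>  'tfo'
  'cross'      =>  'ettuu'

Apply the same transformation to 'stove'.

The rule splits by letter class: vowels +5, consonants +2.
On stove: s(cons)+2=u, t(cons)+2=v, o(vowel)+5=t, v(cons)+2=x, e(vowel)+5=j.

uvtxj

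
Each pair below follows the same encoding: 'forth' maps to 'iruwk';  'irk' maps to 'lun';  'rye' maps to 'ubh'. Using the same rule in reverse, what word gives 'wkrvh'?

those

Compare letters: f→i is +3, o→r is +3, r→u is +3 — a constant shift. Every letter moves 3 places later in the alphabet, wrapping around z→a.
Decoding wkrvh: w−3=t, k−3=h, r−3=o, v−3=s, h−3=e.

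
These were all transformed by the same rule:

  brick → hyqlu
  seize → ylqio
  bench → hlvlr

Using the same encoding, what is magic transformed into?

shorm

The shift increases by 1 at each position, starting from +6: 6, 7, 8, ….
For magic: m+6=s, a+7=h, g+8=o, i+9=r, c+10=m.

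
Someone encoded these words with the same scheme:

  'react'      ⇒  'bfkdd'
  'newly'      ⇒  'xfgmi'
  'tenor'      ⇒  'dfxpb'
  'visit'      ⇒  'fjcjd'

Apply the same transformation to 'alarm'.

Shifts by position in react: pos 0: r→b (+10), pos 1: e→f (+1), pos 2: a→k (+10), pos 3: c→d (+1) — repeating every 2. A repeating key of period 2 is used — shifts +10, +1 over and over.
Applying it to alarm: a+10=k, l+1=m, a+10=k, r+1=s, m+10=w.

kmksw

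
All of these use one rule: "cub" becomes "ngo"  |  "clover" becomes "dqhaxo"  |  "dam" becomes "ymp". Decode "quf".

tie

The output letters match the input read backwards, each shifted +12: cub reversed is buc. Read the word backwards and shift each letter +12.
Undoing it on quf: shift back: q−12=e, u−12=i, f−12=t → eit; then reverse → tie.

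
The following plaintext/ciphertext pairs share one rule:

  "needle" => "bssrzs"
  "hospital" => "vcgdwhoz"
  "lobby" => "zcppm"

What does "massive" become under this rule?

Compare letters: n→b is +14, e→s is +14, e→s is +14 — a constant shift. Each letter is shifted forward by 14 in the alphabet (a Caesar shift of +14).
For massive: m+14=a, a+14=o, s+14=g, s+14=g, i+14=w, v+14=j, e+14=s.

aoggwjs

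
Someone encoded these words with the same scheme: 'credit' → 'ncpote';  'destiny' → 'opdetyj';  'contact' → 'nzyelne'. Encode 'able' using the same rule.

Compare letters: c→n is +11, r→c is +11, e→p is +11 — a constant shift. This is a Caesar cipher with shift 11.
Applying it to able: a+11=l, b+11=m, l+11=w, e+11=p.

lmwp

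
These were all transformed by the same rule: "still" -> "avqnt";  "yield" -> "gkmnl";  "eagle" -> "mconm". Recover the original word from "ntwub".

frost

It's a Vigenère-style cipher with numeric key [8,2]: position i shifts by key[i mod 2].
Decoding ntwub: n−8=f, t−2=r, w−8=o, u−2=s, b−8=t.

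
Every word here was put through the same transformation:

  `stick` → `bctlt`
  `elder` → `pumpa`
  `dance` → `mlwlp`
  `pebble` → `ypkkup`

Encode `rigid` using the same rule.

The shift depends on letter class: consonant s→b is +9, but vowel i→t is +11. The rule splits by letter class: vowels +11, consonants +9.
Applying it to rigid: r(cons)+9=a, i(vowel)+11=t, g(cons)+9=p, i(vowel)+11=t, d(cons)+9=m.

atptm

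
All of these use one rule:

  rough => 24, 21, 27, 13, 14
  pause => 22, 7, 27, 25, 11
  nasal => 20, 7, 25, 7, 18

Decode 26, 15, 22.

tip

r is letter #18 and maps to 24: an offset of 6. Letters become their 1-based position plus 6 (so a→7, b→8, …).
Reversing it on 26, 15, 22: 26→(26−6)÷1=20=t, 15→(15−6)÷1=9=i, 22→(22−6)÷1=16=p.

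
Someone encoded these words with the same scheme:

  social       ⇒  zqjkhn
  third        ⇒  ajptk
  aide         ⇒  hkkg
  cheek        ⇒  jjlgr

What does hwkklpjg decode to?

audience

Shifts by position in social: pos 0: s→z (+7), pos 1: o→q (+2), pos 2: c→j (+7), pos 3: i→k (+2) — repeating every 2. A repeating key of period 2 is used — shifts +7, +2 over and over.
Reversing it on hwkklpjg: h−7=a, w−2=u, k−7=d, k−2=i, l−7=e, p−2=n, j−7=c, g−2=e.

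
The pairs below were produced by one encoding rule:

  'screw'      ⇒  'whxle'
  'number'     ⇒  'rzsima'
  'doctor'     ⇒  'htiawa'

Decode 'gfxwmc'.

carpet

In screw: s→w is +4, c→h is +5, r→x is +6, e→l is +7 — the shift increases by 1 each position. Each letter shifts forward by (position + 4), i.e. 4, 5, 6, … — the shift grows by one for each successive letter.
Reversing it on gfxwmc: g−4=c, f−5=a, x−6=r, w−7=p, m−8=e, c−9=t.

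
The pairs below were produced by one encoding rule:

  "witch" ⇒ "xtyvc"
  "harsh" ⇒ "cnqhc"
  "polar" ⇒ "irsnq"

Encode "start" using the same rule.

w(22)→x(23) and i(8)→t(19) fit y≡17x+13 (mod 26); the inverse of 17 mod 26 is 23. Each letter's alphabet position (a=0..z=25) is mapped through 17·x+13 mod 26 — an affine cipher.
Applying it to start: s(18)→17·18+13≡7=h; t(19)→17·19+13≡24=y; a(0)→17·0+13≡13=n; r(17)→17·17+13≡16=q; t(19)→17·19+13≡24=y (all mod 26).

hynqy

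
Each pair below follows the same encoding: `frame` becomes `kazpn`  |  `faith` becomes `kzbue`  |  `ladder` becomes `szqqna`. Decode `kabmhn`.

f(5)→k(10) and r(17)→a(0) fit y≡23x+25 (mod 26); the inverse of 23 mod 26 is 17. This is an affine cipher: with a=0,…,z=25, each position x becomes (23x+25) mod 26.
Reversing it on kabmhn: k(10)→17·(10−25)≡5=f; a(0)→17·(0−25)≡17=r; b(1)→17·(1−25)≡8=i; m(12)→17·(12−25)≡13=n; h(7)→17·(7−25)≡6=g; n(13)→17·(13−25)≡4=e (all mod 26).

fringe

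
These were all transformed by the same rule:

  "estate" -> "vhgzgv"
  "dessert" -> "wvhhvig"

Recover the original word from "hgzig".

start

Each letter is replaced by its mirror in the alphabet: a↔z, b↔y, c↔x, and so on (the Atbash cipher).
Decoding hgzig: h↔s, g↔t, z↔a, i↔r, g↔t.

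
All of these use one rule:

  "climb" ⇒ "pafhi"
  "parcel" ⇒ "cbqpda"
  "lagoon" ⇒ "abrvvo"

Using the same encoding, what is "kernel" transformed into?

This is an affine cipher: with a=0,…,z=25, each position x becomes (7x+1) mod 26.
For kernel: k(10)→7·10+1≡19=t; e(4)→7·4+1≡3=d; r(17)→7·17+1≡16=q; n(13)→7·13+1≡14=o; e(4)→7·4+1≡3=d; l(11)→7·11+1≡0=a (all mod 26).

tdqoda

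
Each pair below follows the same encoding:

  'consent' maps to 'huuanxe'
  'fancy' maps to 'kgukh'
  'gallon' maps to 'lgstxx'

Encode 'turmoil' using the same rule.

In consent: c→h is +5, o→u is +6, n→u is +7, s→a is +8 — the shift increases by 1 each position. Each letter shifts forward by (position + 5), i.e. 5, 6, 7, … — the shift grows by one for each successive letter.
Applying it to turmoil: t+5=y, u+6=a, r+7=y, m+8=u, o+9=x, i+10=s, l+11=w.

yayuxsw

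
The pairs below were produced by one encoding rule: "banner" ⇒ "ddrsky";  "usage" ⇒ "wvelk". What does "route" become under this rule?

tryyk

In banner: b→d is +2, a→d is +3, n→r is +4, n→s is +5 — the shift increases by 1 each position. The shift increases by 1 at each position, starting from +2: 2, 3, 4, ….
On route: r+2=t, o+3=r, u+4=y, t+5=y, e+6=k.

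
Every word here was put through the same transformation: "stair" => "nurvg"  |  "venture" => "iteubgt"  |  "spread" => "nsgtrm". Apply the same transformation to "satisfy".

nruvnad

s(18)→n(13) and t(19)→u(20) fit y≡7x+17 (mod 26); the inverse of 7 mod 26 is 15. Each letter's alphabet position (a=0..z=25) is mapped through 7·x+17 mod 26 — an affine cipher.
On satisfy: s(18)→7·18+17≡13=n; a(0)→7·0+17≡17=r; t(19)→7·19+17≡20=u; i(8)→7·8+17≡21=v; s(18)→7·18+17≡13=n; f(5)→7·5+17≡0=a; y(24)→7·24+17≡3=d (all mod 26).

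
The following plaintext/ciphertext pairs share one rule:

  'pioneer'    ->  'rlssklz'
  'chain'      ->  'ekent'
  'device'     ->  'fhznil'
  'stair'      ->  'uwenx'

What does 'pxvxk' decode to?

nurse

In pioneer: p→r is +2, i→l is +3, o→s is +4, n→s is +5 — the shift increases by 1 each position. Letter i (0-indexed) is shifted by i+2, so successive shifts are 2, 3, 4, ….
Reversing it on pxvxk: p−2=n, x−3=u, v−4=r, x−5=s, k−6=e.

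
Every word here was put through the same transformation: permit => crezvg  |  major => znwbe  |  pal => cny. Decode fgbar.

Compare letters: p→c is +13, e→r is +13, r→e is +13 — a constant shift. This is a Caesar cipher with shift 13.
Decoding fgbar: f−13=s, g−13=t, b−13=o, a−13=n, r−13=e.

stone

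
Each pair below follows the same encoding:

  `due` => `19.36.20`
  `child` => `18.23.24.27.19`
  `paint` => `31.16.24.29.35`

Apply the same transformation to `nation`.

Letters become their 1-based position plus 15 (so a→16, b→17, …).
For nation: n=14→29, a=1→16, t=20→35, i=9→24, o=15→30, n=14→29.

29.16.35.24.30.29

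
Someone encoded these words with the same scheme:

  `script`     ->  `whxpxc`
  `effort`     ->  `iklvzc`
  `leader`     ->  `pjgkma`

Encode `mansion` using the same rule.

qftzqxx

In script: s→w is +4, c→h is +5, r→x is +6, i→p is +7 — the shift increases by 1 each position. Letter i (0-indexed) is shifted by i+4, so successive shifts are 4, 5, 6, ….
On mansion: m+4=q, a+5=f, n+6=t, s+7=z, i+8=q, o+9=x, n+10=x.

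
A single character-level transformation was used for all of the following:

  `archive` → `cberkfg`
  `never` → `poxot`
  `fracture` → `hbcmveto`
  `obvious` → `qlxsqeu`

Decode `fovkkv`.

detail

Shifts by position in archive: pos 0: a→c (+2), pos 1: r→b (+10), pos 2: c→e (+2), pos 3: h→r (+10) — repeating every 2. A repeating key of period 2 is used — shifts +2, +10 over and over.
Undoing it on fovkkv: f−2=d, o−10=e, v−2=t, k−10=a, k−2=i, v−10=l.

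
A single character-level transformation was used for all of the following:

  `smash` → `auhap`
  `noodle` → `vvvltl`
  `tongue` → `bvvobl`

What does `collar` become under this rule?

Two shifts are in play — +7 for a/e/i/o/u, +8 for every other letter.
Applying it to collar: c(cons)+8=k, o(vowel)+7=v, l(cons)+8=t, l(cons)+8=t, a(vowel)+7=h, r(cons)+8=z.

kvtthz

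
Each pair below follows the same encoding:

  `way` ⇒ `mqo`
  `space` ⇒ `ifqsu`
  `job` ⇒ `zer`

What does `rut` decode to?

bed

Compare letters: w→m is +16, a→q is +16, y→o is +16 — a constant shift. Each letter is shifted forward by 16 in the alphabet (a Caesar shift of +16).
Decoding rut: r−16=b, u−16=e, t−16=d.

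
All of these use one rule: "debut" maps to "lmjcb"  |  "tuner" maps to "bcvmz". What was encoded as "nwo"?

Compare letters: d→l is +8, e→m is +8, b→j is +8 — a constant shift. Every letter moves 8 places later in the alphabet, wrapping around z→a.
Reversing it on nwo: n−8=f, w−8=o, o−8=g.

fog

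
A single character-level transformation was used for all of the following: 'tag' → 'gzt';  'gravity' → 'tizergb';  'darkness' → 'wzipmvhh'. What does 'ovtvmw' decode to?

Each pair mirrors across the alphabet (t↔g, a↔z, g↔t): positions sum to 25. This is the alphabet-reversal cipher (Atbash): a becomes z, b becomes y, etc.
Reversing it on ovtvmw: o↔l, v↔e, t↔g, v↔e, m↔n, w↔d.

legend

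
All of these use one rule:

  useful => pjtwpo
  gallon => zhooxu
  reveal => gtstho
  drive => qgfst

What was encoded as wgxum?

Each letter's alphabet position (a=0..z=25) is mapped through 3·x+7 mod 26 — an affine cipher.
Decoding wgxum: w(22)→9·(22−7)≡5=f; g(6)→9·(6−7)≡17=r; x(23)→9·(23−7)≡14=o; u(20)→9·(20−7)≡13=n; m(12)→9·(12−7)≡19=t (all mod 26).

front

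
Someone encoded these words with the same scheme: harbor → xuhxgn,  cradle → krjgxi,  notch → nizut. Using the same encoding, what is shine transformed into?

The output letters match the input read backwards, each shifted +6: harbor reversed is robrah. The word is reversed, then every letter is shifted forward by 6.
Applying it to shine: reverse → enihs; then shift: e+6=k, n+6=t, i+6=o, h+6=n, s+6=y.

ktony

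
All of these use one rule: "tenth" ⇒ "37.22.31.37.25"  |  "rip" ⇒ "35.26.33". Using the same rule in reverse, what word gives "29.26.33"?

lip

t is letter #20 and maps to 37: an offset of 17. The number is (letter's place in the alphabet, a=1) + 17.
Decoding 29.26.33: 29→(29−17)÷1=12=l, 26→(26−17)÷1=9=i, 33→(33−17)÷1=16=p.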